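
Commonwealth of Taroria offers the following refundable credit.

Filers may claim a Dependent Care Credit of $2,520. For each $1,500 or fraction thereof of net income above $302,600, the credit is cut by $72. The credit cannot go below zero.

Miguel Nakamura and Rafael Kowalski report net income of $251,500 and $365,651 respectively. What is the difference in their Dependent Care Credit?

$2,520

Miguel ($251,500): Dependent Care Credit: $251,500 is at or below the $302,600 threshold, so the full $2,520 applies.
Rafael ($365,651): Dependent Care Credit: income exceeds $302,600 by $63,051 → 43 increments × $72 = $3,096 ≥ base, so the credit is $0.
Difference: |$2,520 − $0| = $2,520.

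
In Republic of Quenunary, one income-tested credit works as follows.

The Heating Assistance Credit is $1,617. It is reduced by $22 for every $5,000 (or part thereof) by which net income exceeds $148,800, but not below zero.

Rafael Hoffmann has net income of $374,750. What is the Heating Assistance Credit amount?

$605

Heating Assistance Credit: income exceeds $148,800 by $225,950, which is 46 full-or-partial $5,000 increments; reduction = 46 × $22 = $1,012, leaving $605.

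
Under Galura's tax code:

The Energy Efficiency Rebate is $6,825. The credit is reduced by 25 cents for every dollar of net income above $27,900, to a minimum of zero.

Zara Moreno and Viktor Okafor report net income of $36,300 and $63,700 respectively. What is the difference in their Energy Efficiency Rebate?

Zara ($36,300): Energy Efficiency Rebate: 25% of the $8,400 excess over $27,900 is $2,100; credit = $6,825 − $2,100 = $4,725.
Viktor ($63,700): Energy Efficiency Rebate: 25% of the $35,800 excess over $27,900 is $8,950 ≥ base, so the credit is $0.
Difference: |$4,725 − $0| = $4,725.

$4,725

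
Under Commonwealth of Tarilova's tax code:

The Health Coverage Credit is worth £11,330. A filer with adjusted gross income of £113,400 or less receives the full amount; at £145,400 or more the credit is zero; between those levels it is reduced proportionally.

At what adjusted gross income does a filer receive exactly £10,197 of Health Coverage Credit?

£10,197 is 10,197/11,330 of the full £11,330, so 1,133/11,330 of the £32,000 range has been used: income = £113,400 + £32,000 × 1,133/11,330 = £116,600.

£116,600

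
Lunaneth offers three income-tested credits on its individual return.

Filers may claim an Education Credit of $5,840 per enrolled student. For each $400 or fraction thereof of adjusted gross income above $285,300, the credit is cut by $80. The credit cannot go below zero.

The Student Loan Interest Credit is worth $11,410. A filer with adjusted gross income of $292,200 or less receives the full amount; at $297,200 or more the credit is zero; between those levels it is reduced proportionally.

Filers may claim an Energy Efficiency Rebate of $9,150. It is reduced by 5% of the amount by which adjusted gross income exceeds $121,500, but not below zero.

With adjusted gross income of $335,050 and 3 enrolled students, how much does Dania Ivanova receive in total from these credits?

Education Credit: base = 3 × $5,840 = $17,520. income exceeds $285,300 by $49,750, which is 125 full-or-partial $400 increments; reduction = 125 × $80 = $10,000, leaving $7,520.
Student Loan Interest Credit: $335,050 is at or above $297,200, so the credit is $0.
Energy Efficiency Rebate: 5% of the $213,550 excess over $121,500 is $10,677.50 ≥ base, so the credit is $0.
Total: $7,520 + $0 + $0 = $7,520.

$7,520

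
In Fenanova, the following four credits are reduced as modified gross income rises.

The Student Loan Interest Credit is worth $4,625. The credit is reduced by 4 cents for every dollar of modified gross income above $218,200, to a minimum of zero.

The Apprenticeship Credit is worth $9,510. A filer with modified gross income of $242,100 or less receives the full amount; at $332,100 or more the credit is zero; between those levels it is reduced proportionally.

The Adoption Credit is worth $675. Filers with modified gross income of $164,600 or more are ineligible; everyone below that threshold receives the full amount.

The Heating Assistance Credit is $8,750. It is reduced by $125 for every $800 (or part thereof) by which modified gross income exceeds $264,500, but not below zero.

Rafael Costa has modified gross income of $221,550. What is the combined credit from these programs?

Student Loan Interest Credit: 4% of the $3,350 excess over $218,200 is $134; credit = $4,625 − $134 = $4,491.
Apprenticeship Credit: $221,550 is at or below the $242,100 threshold, so the full $9,510 applies.
Adoption Credit: $221,550 meets or exceeds the $164,600 cutoff, so the credit is $0.
Heating Assistance Credit: $221,550 is at or below the $264,500 threshold, so the full $8,750 applies.
Total: $4,491 + $9,510 + $0 + $8,750 = $22,751.

$22,751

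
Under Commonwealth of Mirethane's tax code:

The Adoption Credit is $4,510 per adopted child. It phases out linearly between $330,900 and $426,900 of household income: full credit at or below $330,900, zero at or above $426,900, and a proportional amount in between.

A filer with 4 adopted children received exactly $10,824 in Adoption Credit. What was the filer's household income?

$369,300

Full credit = 4 × $4,510 = $18,040.
$10,824 is 10,824/18,040 of the full $18,040, so 7,216/18,040 of the $96,000 range has been used: income = $330,900 + $96,000 × 7,216/18,040 = $369,300.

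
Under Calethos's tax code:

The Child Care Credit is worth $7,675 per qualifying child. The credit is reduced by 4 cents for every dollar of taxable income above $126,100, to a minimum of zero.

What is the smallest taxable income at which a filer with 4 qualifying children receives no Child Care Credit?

$893,600

Full credit = 4 × $7,675 = $30,700.
The credit falls by 4% of each dollar above $126,100, so it reaches zero when the excess is $30,700 / 4% = $767,500: income = $126,100 + $767,500 = $893,600.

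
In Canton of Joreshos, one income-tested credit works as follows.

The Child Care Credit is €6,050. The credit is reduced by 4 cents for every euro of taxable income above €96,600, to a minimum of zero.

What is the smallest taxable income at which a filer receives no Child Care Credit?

€247,850

The credit falls by 4% of each euro above €96,600, so it reaches zero when the excess is €6,050 / 4% = €151,250: income = €96,600 + €151,250 = €247,850.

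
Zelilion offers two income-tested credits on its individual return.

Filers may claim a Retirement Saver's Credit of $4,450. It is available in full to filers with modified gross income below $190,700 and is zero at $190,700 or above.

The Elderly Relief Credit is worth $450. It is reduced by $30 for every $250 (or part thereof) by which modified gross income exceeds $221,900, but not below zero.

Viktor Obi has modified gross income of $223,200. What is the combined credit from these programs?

Retirement Saver's Credit: $223,200 meets or exceeds the $190,700 cutoff, so the credit is $0.
Elderly Relief Credit: income exceeds $221,900 by $1,300, which is 6 full-or-partial $250 increments; reduction = 6 × $30 = $180, leaving $270.
Total: $0 + $270 = $270.

$270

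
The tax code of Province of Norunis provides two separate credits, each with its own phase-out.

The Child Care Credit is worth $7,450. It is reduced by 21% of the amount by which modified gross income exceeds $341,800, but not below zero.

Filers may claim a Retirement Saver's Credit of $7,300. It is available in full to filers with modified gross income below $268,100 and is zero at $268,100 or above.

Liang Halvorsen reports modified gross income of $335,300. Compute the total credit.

$7,450

Child Care Credit: $335,300 is at or below the $341,800 threshold, so the full $7,450 applies.
Retirement Saver's Credit: $335,300 meets or exceeds the $268,100 cutoff, so the credit is $0.
Total: $7,450 + $0 = $7,450.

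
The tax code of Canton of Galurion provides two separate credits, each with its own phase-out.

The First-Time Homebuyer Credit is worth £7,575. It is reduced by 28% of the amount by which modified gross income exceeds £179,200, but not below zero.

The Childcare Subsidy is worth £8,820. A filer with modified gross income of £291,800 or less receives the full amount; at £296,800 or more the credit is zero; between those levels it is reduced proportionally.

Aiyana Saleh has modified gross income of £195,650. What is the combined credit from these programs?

First-Time Homebuyer Credit: 28% of the £16,450 excess over £179,200 is £4,606; credit = £7,575 − £4,606 = £2,969.
Childcare Subsidy: £195,650 is at or below the £291,800 threshold, so the full £8,820 applies.
Total: £2,969 + £8,820 = £11,789.

£11,789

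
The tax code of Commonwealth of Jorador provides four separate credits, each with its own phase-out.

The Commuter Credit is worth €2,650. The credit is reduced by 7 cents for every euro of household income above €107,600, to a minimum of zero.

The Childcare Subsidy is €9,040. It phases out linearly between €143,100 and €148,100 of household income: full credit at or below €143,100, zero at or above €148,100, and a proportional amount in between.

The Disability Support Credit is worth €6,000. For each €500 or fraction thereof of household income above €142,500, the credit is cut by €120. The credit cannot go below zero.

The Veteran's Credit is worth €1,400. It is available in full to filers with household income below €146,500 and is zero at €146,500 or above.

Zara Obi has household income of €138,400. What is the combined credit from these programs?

Commuter Credit: 7% of the €30,800 excess over €107,600 is €2,156; credit = €2,650 − €2,156 = €494.
Childcare Subsidy: €138,400 is at or below the €143,100 threshold, so the full €9,040 applies.
Disability Support Credit: €138,400 is at or below the €142,500 threshold, so the full €6,000 applies.
Veteran's Credit: €138,400 is below the €146,500 cutoff, so the full €1,400 applies.
Total: €494 + €9,040 + €6,000 + €1,400 = €16,934.

€16,934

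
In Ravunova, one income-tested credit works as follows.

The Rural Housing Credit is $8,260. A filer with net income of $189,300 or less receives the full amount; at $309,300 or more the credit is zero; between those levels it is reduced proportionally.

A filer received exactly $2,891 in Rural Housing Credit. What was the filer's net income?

$2,891 is 2,891/8,260 of the full $8,260, so 5,369/8,260 of the $120,000 range has been used: income = $189,300 + $120,000 × 5,369/8,260 = $267,300.

$267,300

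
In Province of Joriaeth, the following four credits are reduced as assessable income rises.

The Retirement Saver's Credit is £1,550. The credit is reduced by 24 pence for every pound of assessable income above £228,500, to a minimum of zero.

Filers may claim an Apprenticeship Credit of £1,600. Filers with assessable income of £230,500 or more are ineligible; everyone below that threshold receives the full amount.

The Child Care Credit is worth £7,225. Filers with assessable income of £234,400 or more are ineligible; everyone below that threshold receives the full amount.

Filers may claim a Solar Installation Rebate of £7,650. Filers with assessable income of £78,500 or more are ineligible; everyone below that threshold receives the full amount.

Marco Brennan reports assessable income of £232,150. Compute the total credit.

£7,899

Retirement Saver's Credit: 24% of the £3,650 excess over £228,500 is £876; credit = £1,550 − £876 = £674.
Apprenticeship Credit: £232,150 meets or exceeds the £230,500 cutoff, so the credit is £0.
Child Care Credit: £232,150 is below the £234,400 cutoff, so the full £7,225 applies.
Solar Installation Rebate: £232,150 meets or exceeds the £78,500 cutoff, so the credit is £0.
Total: £674 + £0 + £7,225 + £0 = £7,899.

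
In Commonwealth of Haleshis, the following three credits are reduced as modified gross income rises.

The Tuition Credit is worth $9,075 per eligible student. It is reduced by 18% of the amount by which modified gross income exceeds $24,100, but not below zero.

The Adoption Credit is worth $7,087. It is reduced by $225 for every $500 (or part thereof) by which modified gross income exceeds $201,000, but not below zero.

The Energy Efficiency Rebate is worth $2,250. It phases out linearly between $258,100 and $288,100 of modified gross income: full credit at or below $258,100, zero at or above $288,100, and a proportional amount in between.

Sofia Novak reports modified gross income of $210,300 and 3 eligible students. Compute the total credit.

$5,062

Tuition Credit: base = 3 × $9,075 = $27,225. 18% of the $186,200 excess over $24,100 is $33,516 ≥ base, so the credit is $0.
Adoption Credit: income exceeds $201,000 by $9,300, which is 19 full-or-partial $500 increments; reduction = 19 × $225 = $4,275, leaving $2,812.
Energy Efficiency Rebate: $210,300 is at or below the $258,100 threshold, so the full $2,250 applies.
Total: $0 + $2,812 + $2,250 = $5,062.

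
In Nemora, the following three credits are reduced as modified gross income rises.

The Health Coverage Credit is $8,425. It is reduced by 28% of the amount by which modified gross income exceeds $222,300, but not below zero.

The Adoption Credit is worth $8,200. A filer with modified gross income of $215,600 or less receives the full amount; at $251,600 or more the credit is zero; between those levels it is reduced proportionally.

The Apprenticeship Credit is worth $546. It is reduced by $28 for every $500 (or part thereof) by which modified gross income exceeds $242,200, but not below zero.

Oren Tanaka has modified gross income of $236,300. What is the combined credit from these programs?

$8,536

Health Coverage Credit: 28% of the $14,000 excess over $222,300 is $3,920; credit = $8,425 − $3,920 = $4,505.
Adoption Credit: $236,300 is $20,700 into a $36,000 phase-out range, leaving 15,300/36,000 of the credit: $8,200 × 15,300/36,000 = $3,485.
Apprenticeship Credit: $236,300 is at or below the $242,200 threshold, so the full $546 applies.
Total: $4,505 + $3,485 + $546 = $8,536.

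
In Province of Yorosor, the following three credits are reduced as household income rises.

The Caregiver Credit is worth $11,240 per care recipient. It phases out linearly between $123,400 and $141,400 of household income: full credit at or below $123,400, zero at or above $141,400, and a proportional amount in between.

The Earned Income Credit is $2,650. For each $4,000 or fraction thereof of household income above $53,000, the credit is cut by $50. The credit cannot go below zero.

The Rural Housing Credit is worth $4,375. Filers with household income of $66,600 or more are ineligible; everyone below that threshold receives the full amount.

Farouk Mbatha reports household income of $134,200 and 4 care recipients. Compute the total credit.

Caregiver Credit: base = 4 × $11,240 = $44,960. $134,200 is $10,800 into a $18,000 phase-out range, leaving 7,200/18,000 of the credit: $44,960 × 7,200/18,000 = $17,984.
Earned Income Credit: income exceeds $53,000 by $81,200, which is 21 full-or-partial $4,000 increments; reduction = 21 × $50 = $1,050, leaving $1,600.
Rural Housing Credit: $134,200 meets or exceeds the $66,600 cutoff, so the credit is $0.
Total: $17,984 + $1,600 + $0 = $19,584.

$19,584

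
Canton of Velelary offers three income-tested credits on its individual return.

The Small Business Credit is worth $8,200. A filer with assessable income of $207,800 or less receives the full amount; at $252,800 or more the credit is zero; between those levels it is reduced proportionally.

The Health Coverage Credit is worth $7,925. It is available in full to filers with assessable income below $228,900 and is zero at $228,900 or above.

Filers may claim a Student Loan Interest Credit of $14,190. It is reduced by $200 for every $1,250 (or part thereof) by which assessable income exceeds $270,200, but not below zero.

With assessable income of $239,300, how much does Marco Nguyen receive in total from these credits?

$16,650

Small Business Credit: $239,300 is $31,500 into a $45,000 phase-out range, leaving 13,500/45,000 of the credit: $8,200 × 13,500/45,000 = $2,460.
Health Coverage Credit: $239,300 meets or exceeds the $228,900 cutoff, so the credit is $0.
Student Loan Interest Credit: $239,300 is at or below the $270,200 threshold, so the full $14,190 applies.
Total: $2,460 + $0 + $14,190 = $16,650.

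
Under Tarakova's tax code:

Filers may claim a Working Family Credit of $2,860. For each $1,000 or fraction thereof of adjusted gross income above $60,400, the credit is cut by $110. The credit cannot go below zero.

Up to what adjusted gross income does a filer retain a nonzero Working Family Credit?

$85,400

After 25 increments the reduction is 25 × $110 = $2,750, leaving $110; one more increment wipes it out. Increment 25 ends at excess 25 × $1,000 = $25,000, so the highest qualifying income is $60,400 + $25,000 = $85,400.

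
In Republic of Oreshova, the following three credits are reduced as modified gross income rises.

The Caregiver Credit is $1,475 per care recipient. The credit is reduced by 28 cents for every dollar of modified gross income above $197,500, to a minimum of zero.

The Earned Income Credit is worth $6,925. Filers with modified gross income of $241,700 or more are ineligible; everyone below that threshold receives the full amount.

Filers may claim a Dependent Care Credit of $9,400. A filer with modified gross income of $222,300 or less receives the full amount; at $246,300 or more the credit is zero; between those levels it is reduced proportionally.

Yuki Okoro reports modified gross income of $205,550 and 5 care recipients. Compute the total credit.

$21,446

Caregiver Credit: base = 5 × $1,475 = $7,375. 28% of the $8,050 excess over $197,500 is $2,254; credit = $7,375 − $2,254 = $5,121.
Earned Income Credit: $205,550 is below the $241,700 cutoff, so the full $6,925 applies.
Dependent Care Credit: $205,550 is at or below the $222,300 threshold, so the full $9,400 applies.
Total: $5,121 + $6,925 + $9,400 = $21,446.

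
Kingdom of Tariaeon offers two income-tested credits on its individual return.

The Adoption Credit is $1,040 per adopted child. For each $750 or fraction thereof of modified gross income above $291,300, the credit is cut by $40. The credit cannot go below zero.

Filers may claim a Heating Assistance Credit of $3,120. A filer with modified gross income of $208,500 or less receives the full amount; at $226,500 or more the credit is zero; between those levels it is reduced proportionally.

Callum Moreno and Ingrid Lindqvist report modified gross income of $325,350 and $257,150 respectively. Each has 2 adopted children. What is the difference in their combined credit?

Callum ($325,350): Adoption Credit: base = 2 × $1,040 = $2,080. income exceeds $291,300 by $34,050, which is 46 full-or-partial $750 increments; reduction = 46 × $40 = $1,840, leaving $240. Heating Assistance Credit: $325,350 is at or above $226,500, so the credit is $0. total $240 + $0 = $240
Ingrid ($257,150): Adoption Credit: base = 2 × $1,040 = $2,080. $257,150 is at or below the $291,300 threshold, so the full $2,080 applies. Heating Assistance Credit: $257,150 is at or above $226,500, so the credit is $0. total $2,080 + $0 = $2,080
Difference: |$240 − $2,080| = $1,840.

$1,840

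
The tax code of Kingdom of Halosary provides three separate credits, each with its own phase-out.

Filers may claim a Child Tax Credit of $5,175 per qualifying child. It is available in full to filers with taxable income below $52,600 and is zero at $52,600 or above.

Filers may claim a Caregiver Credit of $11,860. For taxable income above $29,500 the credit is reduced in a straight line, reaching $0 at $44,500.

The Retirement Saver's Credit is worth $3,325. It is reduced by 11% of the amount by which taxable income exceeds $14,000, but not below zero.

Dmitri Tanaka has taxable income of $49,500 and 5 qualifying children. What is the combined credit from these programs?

$25,875

Child Tax Credit: base = 5 × $5,175 = $25,875. $49,500 is below the $52,600 cutoff, so the full $25,875 applies.
Caregiver Credit: $49,500 is at or above $44,500, so the credit is $0.
Retirement Saver's Credit: 11% of the $35,500 excess over $14,000 is $3,905 ≥ base, so the credit is $0.
Total: $25,875 + $0 + $0 = $25,875.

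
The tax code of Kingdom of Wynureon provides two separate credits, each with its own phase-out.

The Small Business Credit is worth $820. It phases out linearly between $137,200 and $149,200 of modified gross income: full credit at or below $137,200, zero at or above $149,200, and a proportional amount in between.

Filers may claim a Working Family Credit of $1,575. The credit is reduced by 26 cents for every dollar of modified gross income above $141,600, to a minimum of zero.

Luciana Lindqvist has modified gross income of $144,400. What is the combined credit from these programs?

Small Business Credit: $144,400 is $7,200 into a $12,000 phase-out range, leaving 4,800/12,000 of the credit: $820 × 4,800/12,000 = $328.
Working Family Credit: 26% of the $2,800 excess over $141,600 is $728; credit = $1,575 − $728 = $847.
Total: $328 + $847 = $1,175.

$1,175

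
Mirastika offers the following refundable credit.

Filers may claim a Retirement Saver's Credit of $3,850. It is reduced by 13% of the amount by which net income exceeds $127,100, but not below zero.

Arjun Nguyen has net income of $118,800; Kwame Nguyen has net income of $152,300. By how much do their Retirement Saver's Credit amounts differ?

$3,276

Arjun ($118,800): Retirement Saver's Credit: $118,800 is at or below the $127,100 threshold, so the full $3,850 applies.
Kwame ($152,300): Retirement Saver's Credit: 13% of the $25,200 excess over $127,100 is $3,276; credit = $3,850 − $3,276 = $574.
Difference: |$3,850 − $574| = $3,276.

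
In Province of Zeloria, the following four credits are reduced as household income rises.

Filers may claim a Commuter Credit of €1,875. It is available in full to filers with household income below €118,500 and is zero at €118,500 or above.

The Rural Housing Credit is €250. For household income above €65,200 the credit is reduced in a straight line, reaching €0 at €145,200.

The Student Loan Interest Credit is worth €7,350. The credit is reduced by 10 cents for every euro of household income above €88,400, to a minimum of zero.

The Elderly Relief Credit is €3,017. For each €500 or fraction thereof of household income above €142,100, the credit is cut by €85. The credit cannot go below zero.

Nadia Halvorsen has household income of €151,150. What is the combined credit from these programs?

€2,477

Commuter Credit: €151,150 meets or exceeds the €118,500 cutoff, so the credit is €0.
Rural Housing Credit: €151,150 is at or above €145,200, so the credit is €0.
Student Loan Interest Credit: 10% of the €62,750 excess over €88,400 is €6,275; credit = €7,350 − €6,275 = €1,075.
Elderly Relief Credit: income exceeds €142,100 by €9,050, which is 19 full-or-partial €500 increments; reduction = 19 × €85 = €1,615, leaving €1,402.
Total: €0 + €0 + €1,075 + €1,402 = €2,477.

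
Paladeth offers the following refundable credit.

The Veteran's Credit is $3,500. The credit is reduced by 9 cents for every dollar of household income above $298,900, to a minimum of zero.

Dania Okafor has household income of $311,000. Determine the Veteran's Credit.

Veteran's Credit: 9% of the $12,100 excess over $298,900 is $1,089; credit = $3,500 − $1,089 = $2,411.

$2,411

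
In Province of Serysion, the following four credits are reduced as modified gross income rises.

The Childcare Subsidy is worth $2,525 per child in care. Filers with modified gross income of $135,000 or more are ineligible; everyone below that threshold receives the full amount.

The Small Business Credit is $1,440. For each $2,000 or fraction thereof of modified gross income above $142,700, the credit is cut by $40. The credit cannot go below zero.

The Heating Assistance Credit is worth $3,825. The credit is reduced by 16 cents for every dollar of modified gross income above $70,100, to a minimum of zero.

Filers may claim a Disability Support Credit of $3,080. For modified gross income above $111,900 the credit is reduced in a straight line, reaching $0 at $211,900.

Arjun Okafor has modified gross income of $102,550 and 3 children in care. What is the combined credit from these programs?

$12,095

Childcare Subsidy: base = 3 × $2,525 = $7,575. $102,550 is below the $135,000 cutoff, so the full $7,575 applies.
Small Business Credit: $102,550 is at or below the $142,700 threshold, so the full $1,440 applies.
Heating Assistance Credit: 16% of the $32,450 excess over $70,100 is $5,192 ≥ base, so the credit is $0.
Disability Support Credit: $102,550 is at or below the $111,900 threshold, so the full $3,080 applies.
Total: $7,575 + $1,440 + $0 + $3,080 = $12,095.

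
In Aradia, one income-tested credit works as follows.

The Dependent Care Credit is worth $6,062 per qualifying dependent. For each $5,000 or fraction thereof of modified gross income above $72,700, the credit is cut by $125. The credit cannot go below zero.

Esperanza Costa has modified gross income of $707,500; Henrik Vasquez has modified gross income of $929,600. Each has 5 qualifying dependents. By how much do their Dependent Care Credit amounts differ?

Esperanza ($707,500): Dependent Care Credit: base = 5 × $6,062 = $30,310. income exceeds $72,700 by $634,800, which is 127 full-or-partial $5,000 increments; reduction = 127 × $125 = $15,875, leaving $14,435.
Henrik ($929,600): Dependent Care Credit: base = 5 × $6,062 = $30,310. income exceeds $72,700 by $856,900, which is 172 full-or-partial $5,000 increments; reduction = 172 × $125 = $21,500, leaving $8,810.
Difference: |$14,435 − $8,810| = $5,625.

$5,625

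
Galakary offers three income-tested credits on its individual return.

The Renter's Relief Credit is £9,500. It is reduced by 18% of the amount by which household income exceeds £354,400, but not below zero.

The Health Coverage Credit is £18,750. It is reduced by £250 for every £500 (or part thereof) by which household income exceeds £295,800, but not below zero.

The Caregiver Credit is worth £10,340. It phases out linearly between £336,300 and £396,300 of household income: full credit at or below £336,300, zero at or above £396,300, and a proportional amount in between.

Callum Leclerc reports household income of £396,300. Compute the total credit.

Renter's Relief Credit: 18% of the £41,900 excess over £354,400 is £7,542; credit = £9,500 − £7,542 = £1,958.
Health Coverage Credit: income exceeds £295,800 by £100,500 → 201 increments × £250 = £50,250 ≥ base, so the credit is £0.
Caregiver Credit: £396,300 is at or above £396,300, so the credit is £0.
Total: £1,958 + £0 + £0 = £1,958.

£1,958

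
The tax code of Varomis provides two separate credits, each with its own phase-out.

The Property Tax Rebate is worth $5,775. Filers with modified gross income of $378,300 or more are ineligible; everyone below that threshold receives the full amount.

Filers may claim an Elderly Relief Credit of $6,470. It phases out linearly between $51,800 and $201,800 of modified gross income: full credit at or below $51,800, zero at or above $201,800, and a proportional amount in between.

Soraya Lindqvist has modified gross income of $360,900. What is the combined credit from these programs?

Property Tax Rebate: $360,900 is below the $378,300 cutoff, so the full $5,775 applies.
Elderly Relief Credit: $360,900 is at or above $201,800, so the credit is $0.
Total: $5,775 + $0 = $5,775.

$5,775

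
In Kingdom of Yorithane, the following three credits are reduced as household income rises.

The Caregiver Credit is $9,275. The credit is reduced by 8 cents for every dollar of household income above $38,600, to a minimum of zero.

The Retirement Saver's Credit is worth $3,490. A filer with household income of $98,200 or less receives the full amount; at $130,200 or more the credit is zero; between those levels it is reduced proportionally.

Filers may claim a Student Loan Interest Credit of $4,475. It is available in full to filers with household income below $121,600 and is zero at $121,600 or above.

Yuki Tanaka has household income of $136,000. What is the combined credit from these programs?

$1,483

Caregiver Credit: 8% of the $97,400 excess over $38,600 is $7,792; credit = $9,275 − $7,792 = $1,483.
Retirement Saver's Credit: $136,000 is at or above $130,200, so the credit is $0.
Student Loan Interest Credit: $136,000 meets or exceeds the $121,600 cutoff, so the credit is $0.
Total: $1,483 + $0 + $0 = $1,483.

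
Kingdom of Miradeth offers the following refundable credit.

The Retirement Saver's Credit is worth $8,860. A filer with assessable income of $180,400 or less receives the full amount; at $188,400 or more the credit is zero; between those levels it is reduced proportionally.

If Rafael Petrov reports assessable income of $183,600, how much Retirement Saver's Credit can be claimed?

Retirement Saver's Credit: $183,600 is $3,200 into a $8,000 phase-out range, leaving 4,800/8,000 of the credit: $8,860 × 4,800/8,000 = $5,316.

$5,316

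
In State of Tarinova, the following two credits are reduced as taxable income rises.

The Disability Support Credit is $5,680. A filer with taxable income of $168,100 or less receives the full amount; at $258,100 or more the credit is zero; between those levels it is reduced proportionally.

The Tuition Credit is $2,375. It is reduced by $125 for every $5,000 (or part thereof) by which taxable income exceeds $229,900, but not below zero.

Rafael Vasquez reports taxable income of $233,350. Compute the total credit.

$3,812

Disability Support Credit: $233,350 is $65,250 into a $90,000 phase-out range, leaving 24,750/90,000 of the credit: $5,680 × 24,750/90,000 = $1,562.
Tuition Credit: income exceeds $229,900 by $3,450, which is 1 full-or-partial $5,000 increment; reduction = 1 × $125 = $125, leaving $2,250.
Total: $1,562 + $2,250 = $3,812.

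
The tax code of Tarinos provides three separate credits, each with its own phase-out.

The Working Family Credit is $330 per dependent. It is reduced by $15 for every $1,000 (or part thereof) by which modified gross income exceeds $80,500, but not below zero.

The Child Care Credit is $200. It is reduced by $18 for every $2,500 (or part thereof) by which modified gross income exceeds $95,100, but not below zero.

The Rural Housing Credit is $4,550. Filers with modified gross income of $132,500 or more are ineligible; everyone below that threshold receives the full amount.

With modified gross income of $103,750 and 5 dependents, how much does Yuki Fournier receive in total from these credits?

Working Family Credit: base = 5 × $330 = $1,650. income exceeds $80,500 by $23,250, which is 24 full-or-partial $1,000 increments; reduction = 24 × $15 = $360, leaving $1,290.
Child Care Credit: income exceeds $95,100 by $8,650, which is 4 full-or-partial $2,500 increments; reduction = 4 × $18 = $72, leaving $128.
Rural Housing Credit: $103,750 is below the $132,500 cutoff, so the full $4,550 applies.
Total: $1,290 + $128 + $4,550 = $5,968.

$5,968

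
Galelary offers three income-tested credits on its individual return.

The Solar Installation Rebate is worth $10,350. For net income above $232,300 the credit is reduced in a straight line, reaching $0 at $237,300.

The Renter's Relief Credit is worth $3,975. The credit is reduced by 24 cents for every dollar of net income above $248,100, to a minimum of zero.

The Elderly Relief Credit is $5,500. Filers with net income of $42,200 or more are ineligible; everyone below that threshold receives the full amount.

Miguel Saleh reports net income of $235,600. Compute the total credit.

Solar Installation Rebate: $235,600 is $3,300 into a $5,000 phase-out range, leaving 1,700/5,000 of the credit: $10,350 × 1,700/5,000 = $3,519.
Renter's Relief Credit: $235,600 is at or below the $248,100 threshold, so the full $3,975 applies.
Elderly Relief Credit: $235,600 meets or exceeds the $42,200 cutoff, so the credit is $0.
Total: $3,519 + $3,975 + $0 = $7,494.

$7,494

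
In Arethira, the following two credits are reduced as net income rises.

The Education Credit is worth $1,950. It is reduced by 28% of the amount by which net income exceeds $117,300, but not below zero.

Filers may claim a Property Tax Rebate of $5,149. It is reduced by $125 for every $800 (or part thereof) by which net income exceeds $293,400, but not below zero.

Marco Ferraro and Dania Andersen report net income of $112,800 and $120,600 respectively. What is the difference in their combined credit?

Marco ($112,800): Education Credit: $112,800 is at or below the $117,300 threshold, so the full $1,950 applies. Property Tax Rebate: $112,800 is at or below the $293,400 threshold, so the full $5,149 applies. total $1,950 + $5,149 = $7,099
Dania ($120,600): Education Credit: 28% of the $3,300 excess over $117,300 is $924; credit = $1,950 − $924 = $1,026. Property Tax Rebate: $120,600 is at or below the $293,400 threshold, so the full $5,149 applies. total $1,026 + $5,149 = $6,175
Difference: |$7,099 − $6,175| = $924.

$924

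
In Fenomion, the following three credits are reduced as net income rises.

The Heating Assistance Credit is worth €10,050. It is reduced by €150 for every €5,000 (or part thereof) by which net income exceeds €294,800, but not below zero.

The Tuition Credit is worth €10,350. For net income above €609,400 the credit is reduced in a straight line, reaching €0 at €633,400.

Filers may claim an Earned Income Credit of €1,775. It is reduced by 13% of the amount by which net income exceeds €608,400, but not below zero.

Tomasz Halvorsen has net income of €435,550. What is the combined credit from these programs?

Heating Assistance Credit: income exceeds €294,800 by €140,750, which is 29 full-or-partial €5,000 increments; reduction = 29 × €150 = €4,350, leaving €5,700.
Tuition Credit: €435,550 is at or below the €609,400 threshold, so the full €10,350 applies.
Earned Income Credit: €435,550 is at or below the €608,400 threshold, so the full €1,775 applies.
Total: €5,700 + €10,350 + €1,775 = €17,825.

€17,825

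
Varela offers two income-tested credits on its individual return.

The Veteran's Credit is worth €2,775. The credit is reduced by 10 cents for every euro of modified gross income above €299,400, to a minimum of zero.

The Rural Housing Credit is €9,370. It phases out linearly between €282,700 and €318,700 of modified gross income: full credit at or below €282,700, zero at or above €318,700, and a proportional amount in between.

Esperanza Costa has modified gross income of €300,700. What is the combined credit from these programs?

€7,330

Veteran's Credit: 10% of the €1,300 excess over €299,400 is €130; credit = €2,775 − €130 = €2,645.
Rural Housing Credit: €300,700 is €18,000 into a €36,000 phase-out range, leaving 18,000/36,000 of the credit: €9,370 × 18,000/36,000 = €4,685.
Total: €2,645 + €4,685 = €7,330.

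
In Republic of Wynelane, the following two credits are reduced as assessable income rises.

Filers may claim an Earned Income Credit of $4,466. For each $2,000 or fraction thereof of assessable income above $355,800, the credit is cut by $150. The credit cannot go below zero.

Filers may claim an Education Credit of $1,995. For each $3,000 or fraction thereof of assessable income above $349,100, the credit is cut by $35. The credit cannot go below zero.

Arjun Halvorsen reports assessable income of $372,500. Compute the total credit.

$4,831

Earned Income Credit: income exceeds $355,800 by $16,700, which is 9 full-or-partial $2,000 increments; reduction = 9 × $150 = $1,350, leaving $3,116.
Education Credit: income exceeds $349,100 by $23,400, which is 8 full-or-partial $3,000 increments; reduction = 8 × $35 = $280, leaving $1,715.
Total: $3,116 + $1,715 = $4,831.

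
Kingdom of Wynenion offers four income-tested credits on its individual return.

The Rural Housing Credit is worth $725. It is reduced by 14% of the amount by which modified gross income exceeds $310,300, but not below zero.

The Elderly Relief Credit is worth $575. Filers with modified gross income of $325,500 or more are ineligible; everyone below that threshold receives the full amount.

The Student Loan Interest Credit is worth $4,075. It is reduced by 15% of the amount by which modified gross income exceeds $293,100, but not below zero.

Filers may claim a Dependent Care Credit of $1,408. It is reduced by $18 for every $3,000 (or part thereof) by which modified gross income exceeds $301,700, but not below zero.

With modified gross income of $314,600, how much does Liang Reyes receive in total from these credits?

Rural Housing Credit: 14% of the $4,300 excess over $310,300 is $602; credit = $725 − $602 = $123.
Elderly Relief Credit: $314,600 is below the $325,500 cutoff, so the full $575 applies.
Student Loan Interest Credit: 15% of the $21,500 excess over $293,100 is $3,225; credit = $4,075 − $3,225 = $850.
Dependent Care Credit: income exceeds $301,700 by $12,900, which is 5 full-or-partial $3,000 increments; reduction = 5 × $18 = $90, leaving $1,318.
Total: $123 + $575 + $850 + $1,318 = $2,866.

$2,866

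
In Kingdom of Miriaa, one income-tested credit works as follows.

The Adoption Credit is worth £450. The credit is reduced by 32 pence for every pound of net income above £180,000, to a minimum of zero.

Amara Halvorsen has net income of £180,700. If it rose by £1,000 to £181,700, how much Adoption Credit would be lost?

At £180,700 — 32% of the £700 excess over £180,000 is £224; credit = £450 − £224 = £226.
At £181,700 — 32% of the £1,700 excess over £180,000 is £544 ≥ base, so the credit is £0.
Lost: £226 − £0 = £226.

£226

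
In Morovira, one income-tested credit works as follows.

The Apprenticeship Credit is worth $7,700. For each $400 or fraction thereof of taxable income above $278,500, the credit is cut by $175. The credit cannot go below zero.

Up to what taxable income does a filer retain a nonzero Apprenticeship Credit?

After 43 increments the reduction is 43 × $175 = $7,525, leaving $175; one more increment wipes it out. Increment 43 ends at excess 43 × $400 = $17,200, so the highest qualifying income is $278,500 + $17,200 = $295,700.

$295,700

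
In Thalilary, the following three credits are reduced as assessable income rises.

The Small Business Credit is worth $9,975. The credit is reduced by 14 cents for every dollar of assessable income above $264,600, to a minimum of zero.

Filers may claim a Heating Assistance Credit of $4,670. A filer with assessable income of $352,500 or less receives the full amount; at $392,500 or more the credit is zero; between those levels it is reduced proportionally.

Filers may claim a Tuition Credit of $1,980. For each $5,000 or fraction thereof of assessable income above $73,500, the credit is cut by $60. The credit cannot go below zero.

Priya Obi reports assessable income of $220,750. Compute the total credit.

Small Business Credit: $220,750 is at or below the $264,600 threshold, so the full $9,975 applies.
Heating Assistance Credit: $220,750 is at or below the $352,500 threshold, so the full $4,670 applies.
Tuition Credit: income exceeds $73,500 by $147,250, which is 30 full-or-partial $5,000 increments; reduction = 30 × $60 = $1,800, leaving $180.
Total: $9,975 + $4,670 + $180 = $14,825.

$14,825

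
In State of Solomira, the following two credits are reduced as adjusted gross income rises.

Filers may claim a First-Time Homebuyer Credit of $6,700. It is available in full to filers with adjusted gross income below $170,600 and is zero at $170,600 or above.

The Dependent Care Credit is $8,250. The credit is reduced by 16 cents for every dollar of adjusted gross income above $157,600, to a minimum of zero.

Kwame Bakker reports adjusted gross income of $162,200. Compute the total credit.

First-Time Homebuyer Credit: $162,200 is below the $170,600 cutoff, so the full $6,700 applies.
Dependent Care Credit: 16% of the $4,600 excess over $157,600 is $736; credit = $8,250 − $736 = $7,514.
Total: $6,700 + $7,514 = $14,214.

$14,214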